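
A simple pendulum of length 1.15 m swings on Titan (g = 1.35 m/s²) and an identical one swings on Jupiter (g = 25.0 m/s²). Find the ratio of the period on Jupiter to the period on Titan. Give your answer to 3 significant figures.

T ∝ 1/√g, so T₂/T₁ = √(g₁/g₂) = √(1.35/25.0) = 0.232.

0.232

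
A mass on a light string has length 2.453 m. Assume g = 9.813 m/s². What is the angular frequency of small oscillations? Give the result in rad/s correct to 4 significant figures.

ω = √(g/L) = √(9.813/2.453) = 2.000 rad/s.

2.000 rad/s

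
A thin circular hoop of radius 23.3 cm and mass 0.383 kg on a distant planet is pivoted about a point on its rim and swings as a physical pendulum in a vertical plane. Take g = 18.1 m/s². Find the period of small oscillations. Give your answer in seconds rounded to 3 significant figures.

I_cm = mr² = 0.02079 kg·m². The pivot is at distance d = 0.233 m from the centre of mass.
By the parallel-axis theorem, I = I_cm + md² = 0.02079 + 0.02079 = 0.04159 kg·m².
T = 2π√(I/(mgd)) = 2π√(0.04159/(0.383 × 18.1 × 0.233)) = 1.01 s.

1.01 s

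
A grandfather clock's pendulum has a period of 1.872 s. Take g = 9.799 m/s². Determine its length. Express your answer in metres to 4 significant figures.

From T = 2π√(L/g), L = gT²/(4π²) = 9.799 × 1.8720²/(4π²) = 0.8698 m.

0.8698 m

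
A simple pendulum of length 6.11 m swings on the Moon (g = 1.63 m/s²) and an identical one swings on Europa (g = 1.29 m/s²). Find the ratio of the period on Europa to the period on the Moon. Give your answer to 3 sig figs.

T ∝ 1/√g, so T₂/T₁ = √(g₁/g₂) = √(1.63/1.29) = 1.12.

1.12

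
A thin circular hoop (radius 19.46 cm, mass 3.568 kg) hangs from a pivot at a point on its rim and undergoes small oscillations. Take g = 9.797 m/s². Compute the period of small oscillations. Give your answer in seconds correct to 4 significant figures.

1.252 s

I_cm = mr² = 0.13512 kg·m². The pivot is at distance d = 0.1946 m from the centre of mass.
By the parallel-axis theorem, I = I_cm + md² = 0.13512 + 0.13512 = 0.27023 kg·m².
T = 2π√(I/(mgd)) = 2π√(0.27023/(3.568 × 9.797 × 0.1946)) = 1.252 s.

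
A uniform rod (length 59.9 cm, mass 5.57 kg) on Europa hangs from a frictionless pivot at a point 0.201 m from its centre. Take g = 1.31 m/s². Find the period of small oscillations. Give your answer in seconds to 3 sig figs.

3.25 s

For a physical pendulum T = 2π√(I/(mgd)), with d = 0.2010 m from pivot to centre of mass.
I_cm = mL²/12 = 5.57 × 0.599²/12 = 0.1665 kg·m²; I = I_cm + md² = 0.1665 + 5.57 × 0.2010² = 0.3916 kg·m².
T = 2π√(0.3916/(5.57 × 1.31 × 0.2010)) = 3.25 s.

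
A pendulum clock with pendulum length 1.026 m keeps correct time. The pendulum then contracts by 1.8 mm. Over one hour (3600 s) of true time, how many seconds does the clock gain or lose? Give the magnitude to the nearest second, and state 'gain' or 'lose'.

T ∝ √L, so T'/T = √(1.02420/1.026) = 0.999122.
In 3600 s of true time the clock registers 3600/0.999122 = 3603.2 s, so it gains 3 s.

gain 3 s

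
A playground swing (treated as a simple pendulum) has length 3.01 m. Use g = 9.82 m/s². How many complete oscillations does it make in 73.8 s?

21

T = 2π√(L/g) = 2π√(3.01/9.82) = 3.479 s.
Number of complete oscillations = ⌊73.8/3.479⌋ = ⌊21.22⌋ = 21.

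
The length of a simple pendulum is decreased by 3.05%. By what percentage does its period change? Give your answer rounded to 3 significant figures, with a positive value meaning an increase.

-1.54%

T ∝ √L, so T'/T = √(0.9695) = 0.9846.
Percentage change in T = (0.9846 − 1) × 100% = -1.54%.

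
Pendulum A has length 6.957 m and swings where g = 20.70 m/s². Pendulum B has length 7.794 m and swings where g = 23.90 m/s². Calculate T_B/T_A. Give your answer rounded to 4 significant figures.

T = 2π√(L/g), so T_B/T_A = √((L_B/g_B)/(L_A/g_A)) = √((7.794/23.90)/(6.957/20.70)) = 0.9850.

0.9850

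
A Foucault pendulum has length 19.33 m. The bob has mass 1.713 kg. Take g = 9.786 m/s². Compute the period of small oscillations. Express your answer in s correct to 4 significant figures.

8.831 s

T = 2π√(L/g) = 2π√(19.33/9.786) = 2π × 1.4054 = 8.831 s.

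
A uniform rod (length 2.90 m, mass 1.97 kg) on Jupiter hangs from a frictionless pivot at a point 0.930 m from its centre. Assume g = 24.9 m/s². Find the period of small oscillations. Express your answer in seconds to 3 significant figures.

For a physical pendulum T = 2π√(I/(mgd)), with d = 0.9300 m from pivot to centre of mass.
I_cm = mL²/12 = 1.97 × 2.90²/12 = 1.381 kg·m²; I = I_cm + md² = 1.381 + 1.97 × 0.9300² = 3.084 kg·m².
T = 2π√(3.084/(1.97 × 24.9 × 0.9300)) = 1.63 s.

1.63 s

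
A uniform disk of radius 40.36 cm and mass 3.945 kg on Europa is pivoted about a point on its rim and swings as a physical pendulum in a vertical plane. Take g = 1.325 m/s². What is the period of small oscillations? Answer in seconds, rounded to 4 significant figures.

4.247 s

I_cm = ½mr² = 0.32131 kg·m². The pivot is at distance d = 0.4036 m from the centre of mass.
By the parallel-axis theorem, I = I_cm + md² = 0.32131 + 0.64261 = 0.96392 kg·m².
T = 2π√(I/(mgd)) = 2π√(0.96392/(3.945 × 1.325 × 0.4036)) = 4.247 s.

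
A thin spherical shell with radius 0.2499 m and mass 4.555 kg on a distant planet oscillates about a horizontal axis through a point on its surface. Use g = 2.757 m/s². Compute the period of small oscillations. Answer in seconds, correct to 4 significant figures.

I_cm = (2/3)mr² = 0.18964 kg·m². The pivot is at distance d = 0.2499 m from the centre of mass.
By the parallel-axis theorem, I = I_cm + md² = 0.18964 + 0.28446 = 0.47410 kg·m².
T = 2π√(I/(mgd)) = 2π√(0.47410/(4.555 × 2.757 × 0.2499)) = 2.442 s.

2.442 s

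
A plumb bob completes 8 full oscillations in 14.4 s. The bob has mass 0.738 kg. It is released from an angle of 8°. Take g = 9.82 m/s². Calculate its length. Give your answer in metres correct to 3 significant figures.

T = 14.4/8 = 1.800 s.
From T = 2π√(L/g), L = gT²/(4π²) = 9.82 × 1.800²/(4π²) = 0.806 m.

0.806 m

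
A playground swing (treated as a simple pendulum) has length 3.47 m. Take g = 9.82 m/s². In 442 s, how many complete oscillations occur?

T = 2π√(L/g) = 2π√(3.47/9.82) = 3.735 s.
Number of complete oscillations = ⌊442/3.735⌋ = ⌊118.3⌋ = 118.

118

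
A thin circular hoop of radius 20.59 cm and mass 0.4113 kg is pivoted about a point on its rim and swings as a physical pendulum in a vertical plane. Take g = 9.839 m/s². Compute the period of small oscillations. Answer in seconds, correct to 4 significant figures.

1.285 s

I_cm = mr² = 0.017437 kg·m². The pivot is at distance d = 0.2059 m from the centre of mass.
By the parallel-axis theorem, I = I_cm + md² = 0.017437 + 0.017437 = 0.034874 kg·m².
T = 2π√(I/(mgd)) = 2π√(0.034874/(0.4113 × 9.839 × 0.2059)) = 1.285 s.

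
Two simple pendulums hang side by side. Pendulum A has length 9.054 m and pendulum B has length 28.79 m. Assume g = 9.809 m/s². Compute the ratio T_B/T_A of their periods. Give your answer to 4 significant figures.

1.783

T ∝ √L, so T_B/T_A = √(L_B/L_A) = √(28.79/9.054) = 1.783.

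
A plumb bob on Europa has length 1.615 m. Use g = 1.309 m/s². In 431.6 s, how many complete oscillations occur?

61

T = 2π√(L/g) = 2π√(1.615/1.309) = 6.9790 s.
Number of complete oscillations = ⌊431.6/6.9790⌋ = ⌊61.842⌋ = 61.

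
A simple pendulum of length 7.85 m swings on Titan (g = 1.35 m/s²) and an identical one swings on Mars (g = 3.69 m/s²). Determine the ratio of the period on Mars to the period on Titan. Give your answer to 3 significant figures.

0.605

T ∝ 1/√g, so T₂/T₁ = √(g₁/g₂) = √(1.35/3.69) = 0.605.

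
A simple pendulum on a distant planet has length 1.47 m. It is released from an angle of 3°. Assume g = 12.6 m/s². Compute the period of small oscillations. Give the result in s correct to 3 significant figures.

2.15 s

T = 2π√(L/g) = 2π√(1.47/12.6) = 2π × 0.3416 = 2.15 s.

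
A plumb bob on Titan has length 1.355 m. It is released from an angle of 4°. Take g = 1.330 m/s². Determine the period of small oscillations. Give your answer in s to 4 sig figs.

T = 2π√(L/g) = 2π√(1.355/1.330) = 2π × 1.0094 = 6.342 s.

6.342 s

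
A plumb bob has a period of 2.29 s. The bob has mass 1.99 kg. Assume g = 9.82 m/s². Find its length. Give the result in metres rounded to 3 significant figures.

From T = 2π√(L/g), L = gT²/(4π²) = 9.82 × 2.290²/(4π²) = 1.30 m.

1.30 m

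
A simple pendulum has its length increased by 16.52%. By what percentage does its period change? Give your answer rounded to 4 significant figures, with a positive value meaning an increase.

T ∝ √L, so T'/T = √(1.1652) = 1.0794.
Percentage change in T = (1.0794 − 1) × 100% = 7.944%.

7.944%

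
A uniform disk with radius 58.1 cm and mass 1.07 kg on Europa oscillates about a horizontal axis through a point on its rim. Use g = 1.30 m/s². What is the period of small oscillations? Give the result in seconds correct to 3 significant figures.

5.14 s

I_cm = ½mr² = 0.1806 kg·m². The pivot is at distance d = 0.581 m from the centre of mass.
By the parallel-axis theorem, I = I_cm + md² = 0.1806 + 0.3612 = 0.5418 kg·m².
T = 2π√(I/(mgd)) = 2π√(0.5418/(1.07 × 1.30 × 0.581)) = 5.14 s.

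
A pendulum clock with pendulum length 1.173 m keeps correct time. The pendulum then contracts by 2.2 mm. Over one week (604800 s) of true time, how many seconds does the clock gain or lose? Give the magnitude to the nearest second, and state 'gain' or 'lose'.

T ∝ √L, so T'/T = √(1.17080/1.173) = 0.999062.
In 604800 s of true time the clock registers 604800/0.999062 = 605368.0 s, so it gains 568 s.

gain 568 s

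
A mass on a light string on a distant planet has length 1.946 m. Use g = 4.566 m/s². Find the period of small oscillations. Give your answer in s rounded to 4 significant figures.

4.102 s

T = 2π√(L/g) = 2π√(1.946/4.566) = 2π × 0.65284 = 4.102 s.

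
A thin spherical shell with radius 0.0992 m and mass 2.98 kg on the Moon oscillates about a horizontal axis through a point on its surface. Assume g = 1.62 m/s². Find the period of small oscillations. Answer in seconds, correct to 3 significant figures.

2.01 s

I_cm = (2/3)mr² = 0.01955 kg·m². The pivot is at distance d = 0.0992 m from the centre of mass.
By the parallel-axis theorem, I = I_cm + md² = 0.01955 + 0.02933 = 0.04888 kg·m².
T = 2π√(I/(mgd)) = 2π√(0.04888/(2.98 × 1.62 × 0.0992)) = 2.01 s.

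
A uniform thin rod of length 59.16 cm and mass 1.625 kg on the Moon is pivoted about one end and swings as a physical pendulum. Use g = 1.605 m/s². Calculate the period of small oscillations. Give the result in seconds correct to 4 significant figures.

For a physical pendulum T = 2π√(I/(mgd)), with d = 0.29580 m from pivot to centre of mass.
I_cm = mL²/12 = 1.625 × 0.5916²/12 = 0.047395 kg·m²; I = I_cm + md² = 0.047395 + 1.625 × 0.29580² = 0.18958 kg·m².
T = 2π√(0.18958/(1.625 × 1.605 × 0.29580)) = 3.115 s.

3.115 s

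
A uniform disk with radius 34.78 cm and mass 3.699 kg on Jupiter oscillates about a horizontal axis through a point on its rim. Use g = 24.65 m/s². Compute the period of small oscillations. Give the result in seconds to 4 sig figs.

I_cm = ½mr² = 0.22372 kg·m². The pivot is at distance d = 0.3478 m from the centre of mass.
By the parallel-axis theorem, I = I_cm + md² = 0.22372 + 0.44745 = 0.67117 kg·m².
T = 2π√(I/(mgd)) = 2π√(0.67117/(3.699 × 24.65 × 0.3478)) = 0.9141 s.

0.9141 s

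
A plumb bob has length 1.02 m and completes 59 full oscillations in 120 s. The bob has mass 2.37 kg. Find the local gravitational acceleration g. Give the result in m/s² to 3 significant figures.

T = 120/59 = 2.034 s.
From T = 2π√(L/g), g = 4π²L/T² = 4π² × 1.02/2.034² = 9.73 m/s².

9.73 m/s²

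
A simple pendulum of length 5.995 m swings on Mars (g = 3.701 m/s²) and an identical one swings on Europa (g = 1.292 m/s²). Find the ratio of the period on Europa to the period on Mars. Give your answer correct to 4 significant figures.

1.692

T ∝ 1/√g, so T₂/T₁ = √(g₁/g₂) = √(3.701/1.292) = 1.692.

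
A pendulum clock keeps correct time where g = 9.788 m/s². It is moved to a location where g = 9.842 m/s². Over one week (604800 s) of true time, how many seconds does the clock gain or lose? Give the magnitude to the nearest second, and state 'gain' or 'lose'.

The clock's period scales as T ∝ 1/√g, so T'/T = √(9.788/9.842) = 0.997253.
In 604800 s of true time the clock registers 604800/0.997253 = 606466.0 s, so it gains 1666 s.

gain 1666 s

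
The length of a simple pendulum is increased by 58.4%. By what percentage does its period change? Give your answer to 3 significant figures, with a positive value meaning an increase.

25.9%

T ∝ √L, so T'/T = √(1.584) = 1.259.
Percentage change in T = (1.259 − 1) × 100% = 25.9%.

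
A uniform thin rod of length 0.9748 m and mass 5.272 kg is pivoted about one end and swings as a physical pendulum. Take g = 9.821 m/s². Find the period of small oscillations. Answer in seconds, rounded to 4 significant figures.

1.616 s

For a physical pendulum T = 2π√(I/(mgd)), with d = 0.48740 m from pivot to centre of mass.
I_cm = mL²/12 = 5.272 × 0.9748²/12 = 0.41747 kg·m²; I = I_cm + md² = 0.41747 + 5.272 × 0.48740² = 1.6699 kg·m².
T = 2π√(1.6699/(5.272 × 9.821 × 0.48740)) = 1.616 s.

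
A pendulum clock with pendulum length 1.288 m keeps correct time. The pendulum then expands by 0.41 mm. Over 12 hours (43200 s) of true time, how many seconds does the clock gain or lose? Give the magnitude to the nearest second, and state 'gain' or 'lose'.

lose 7 s

T ∝ √L, so T'/T = √(1.28841/1.288) = 1.00016.
In 43200 s of true time the clock registers 43200/1.00016 = 43193.1 s, so it loses 7 s.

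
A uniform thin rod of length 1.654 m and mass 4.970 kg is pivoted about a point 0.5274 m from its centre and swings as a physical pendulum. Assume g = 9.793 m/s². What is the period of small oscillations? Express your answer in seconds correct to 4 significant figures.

For a physical pendulum T = 2π√(I/(mgd)), with d = 0.52740 m from pivot to centre of mass.
I_cm = mL²/12 = 4.970 × 1.654²/12 = 1.1330 kg·m²; I = I_cm + md² = 1.1330 + 4.970 × 0.52740² = 2.5155 kg·m².
T = 2π√(2.5155/(4.970 × 9.793 × 0.52740)) = 1.967 s.

1.967 s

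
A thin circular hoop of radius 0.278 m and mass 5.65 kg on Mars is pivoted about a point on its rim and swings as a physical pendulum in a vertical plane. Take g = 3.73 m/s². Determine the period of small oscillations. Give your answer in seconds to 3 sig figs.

2.43 s

I_cm = mr² = 0.4367 kg·m². The pivot is at distance d = 0.278 m from the centre of mass.
By the parallel-axis theorem, I = I_cm + md² = 0.4367 + 0.4367 = 0.8733 kg·m².
T = 2π√(I/(mgd)) = 2π√(0.8733/(5.65 × 3.73 × 0.278)) = 2.43 s.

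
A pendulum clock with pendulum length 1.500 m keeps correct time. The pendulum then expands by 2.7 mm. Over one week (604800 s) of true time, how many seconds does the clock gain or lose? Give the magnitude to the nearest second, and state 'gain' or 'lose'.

lose 544 s

T ∝ √L, so T'/T = √(1.50270/1.500) = 1.00090.
In 604800 s of true time the clock registers 604800/1.00090 = 604256.4 s, so it loses 544 s.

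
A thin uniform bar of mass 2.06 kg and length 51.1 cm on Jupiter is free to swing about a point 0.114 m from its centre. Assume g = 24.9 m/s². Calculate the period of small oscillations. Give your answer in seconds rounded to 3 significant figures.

0.695 s

For a physical pendulum T = 2π√(I/(mgd)), with d = 0.1140 m from pivot to centre of mass.
I_cm = mL²/12 = 2.06 × 0.511²/12 = 0.04483 kg·m²; I = I_cm + md² = 0.04483 + 2.06 × 0.1140² = 0.07160 kg·m².
T = 2π√(0.07160/(2.06 × 24.9 × 0.1140)) = 0.695 s.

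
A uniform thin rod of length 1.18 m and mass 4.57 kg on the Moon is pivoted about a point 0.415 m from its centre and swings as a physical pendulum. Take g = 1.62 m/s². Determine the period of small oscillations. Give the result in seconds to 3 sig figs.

For a physical pendulum T = 2π√(I/(mgd)), with d = 0.4150 m from pivot to centre of mass.
I_cm = mL²/12 = 4.57 × 1.18²/12 = 0.5303 kg·m²; I = I_cm + md² = 0.5303 + 4.57 × 0.4150² = 1.317 kg·m².
T = 2π√(1.317/(4.57 × 1.62 × 0.4150)) = 4.11 s.

4.11 s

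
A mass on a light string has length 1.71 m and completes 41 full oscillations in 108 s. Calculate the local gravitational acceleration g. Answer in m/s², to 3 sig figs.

9.73 m/s²

T = 108/41 = 2.634 s.
From T = 2π√(L/g), g = 4π²L/T² = 4π² × 1.71/2.634² = 9.73 m/s².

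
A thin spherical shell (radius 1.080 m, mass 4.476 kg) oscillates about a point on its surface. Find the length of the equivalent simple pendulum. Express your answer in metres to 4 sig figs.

1.800 m

The equivalent simple-pendulum length is L_eq = I/(md), where I is about the pivot and d = 1.0800 m.
I_cm = (2/3)mR² = 3.4805 kg·m², so I = I_cm + md² = 3.4805 + 5.2208 = 8.7013 kg·m².
L_eq = 8.7013/(4.476 × 1.0800) = 1.800 m.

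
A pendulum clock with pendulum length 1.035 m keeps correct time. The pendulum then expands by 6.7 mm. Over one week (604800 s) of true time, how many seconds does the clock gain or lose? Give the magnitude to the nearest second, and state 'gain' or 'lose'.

lose 1948 s

T ∝ √L, so T'/T = √(1.04170/1.035) = 1.00323.
In 604800 s of true time the clock registers 604800/1.00323 = 602851.9 s, so it loses 1948 s.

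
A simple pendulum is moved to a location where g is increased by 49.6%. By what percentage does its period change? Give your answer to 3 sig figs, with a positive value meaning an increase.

T ∝ 1/√g, so T'/T = 1/√(1.496) = 0.8176.
Percentage change in T = (0.8176 − 1) × 100% = -18.2%.

-18.2%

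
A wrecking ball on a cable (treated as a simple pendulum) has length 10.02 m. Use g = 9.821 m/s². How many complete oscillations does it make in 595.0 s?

T = 2π√(L/g) = 2π√(10.02/9.821) = 6.3465 s.
Number of complete oscillations = ⌊595.0/6.3465⌋ = ⌊93.752⌋ = 93.

93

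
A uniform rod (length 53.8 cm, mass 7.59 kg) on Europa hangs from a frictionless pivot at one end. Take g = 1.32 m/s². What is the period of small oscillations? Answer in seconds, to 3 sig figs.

For a physical pendulum T = 2π√(I/(mgd)), with d = 0.2690 m from pivot to centre of mass.
I_cm = mL²/12 = 7.59 × 0.538²/12 = 0.1831 kg·m²; I = I_cm + md² = 0.1831 + 7.59 × 0.2690² = 0.7323 kg·m².
T = 2π√(0.7323/(7.59 × 1.32 × 0.2690)) = 3.28 s.

3.28 s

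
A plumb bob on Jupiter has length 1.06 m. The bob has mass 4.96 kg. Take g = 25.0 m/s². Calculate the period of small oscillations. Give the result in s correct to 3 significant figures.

T = 2π√(L/g) = 2π√(1.06/25.0) = 2π × 0.2059 = 1.29 s.

1.29 s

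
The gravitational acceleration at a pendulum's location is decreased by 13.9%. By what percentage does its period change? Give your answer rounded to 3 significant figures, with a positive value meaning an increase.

7.77%

T ∝ 1/√g, so T'/T = 1/√(0.8610) = 1.078.
Percentage change in T = (1.078 − 1) × 100% = 7.77%.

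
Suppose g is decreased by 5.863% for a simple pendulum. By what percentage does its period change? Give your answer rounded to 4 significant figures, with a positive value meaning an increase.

T ∝ 1/√g, so T'/T = 1/√(0.94137) = 1.0307.
Percentage change in T = (1.0307 − 1) × 100% = 3.067%.

3.067%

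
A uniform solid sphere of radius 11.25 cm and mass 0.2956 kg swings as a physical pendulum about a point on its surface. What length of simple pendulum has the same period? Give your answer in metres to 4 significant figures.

0.1575 m

The equivalent simple-pendulum length is L_eq = I/(md), where I is about the pivot and d = 0.11250 m.
I_cm = (2/5)mR² = 0.0014965 kg·m², so I = I_cm + md² = 0.0014965 + 0.0037412 = 0.0052377 kg·m².
L_eq = 0.0052377/(0.2956 × 0.11250) = 0.1575 m.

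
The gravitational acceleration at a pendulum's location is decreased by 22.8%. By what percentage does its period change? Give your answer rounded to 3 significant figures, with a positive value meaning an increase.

13.8%

T ∝ 1/√g, so T'/T = 1/√(0.7720) = 1.138.
Percentage change in T = (1.138 − 1) × 100% = 13.8%.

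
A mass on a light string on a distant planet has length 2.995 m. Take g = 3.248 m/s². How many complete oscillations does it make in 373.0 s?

T = 2π√(L/g) = 2π√(2.995/3.248) = 6.0335 s.
Number of complete oscillations = ⌊373.0/6.0335⌋ = ⌊61.821⌋ = 61.

61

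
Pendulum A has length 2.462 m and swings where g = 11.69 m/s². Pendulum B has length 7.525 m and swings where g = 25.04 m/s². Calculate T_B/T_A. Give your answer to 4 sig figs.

1.195

T = 2π√(L/g), so T_B/T_A = √((L_B/g_B)/(L_A/g_A)) = √((7.525/25.04)/(2.462/11.69)) = 1.195.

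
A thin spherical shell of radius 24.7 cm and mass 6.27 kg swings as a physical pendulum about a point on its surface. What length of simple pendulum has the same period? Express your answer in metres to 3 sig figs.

0.412 m

The equivalent simple-pendulum length is L_eq = I/(md), where I is about the pivot and d = 0.2470 m.
I_cm = (2/3)mR² = 0.2550 kg·m², so I = I_cm + md² = 0.2550 + 0.3825 = 0.6375 kg·m².
L_eq = 0.6375/(6.27 × 0.2470) = 0.412 m.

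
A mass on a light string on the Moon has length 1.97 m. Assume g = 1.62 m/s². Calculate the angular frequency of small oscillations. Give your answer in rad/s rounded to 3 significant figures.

ω = √(g/L) = √(1.62/1.97) = 0.907 rad/s.

0.907 rad/s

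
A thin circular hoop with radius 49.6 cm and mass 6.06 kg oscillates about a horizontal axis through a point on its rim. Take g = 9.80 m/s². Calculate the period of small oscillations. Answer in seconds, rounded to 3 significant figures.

I_cm = mr² = 1.491 kg·m². The pivot is at distance d = 0.496 m from the centre of mass.
By the parallel-axis theorem, I = I_cm + md² = 1.491 + 1.491 = 2.982 kg·m².
T = 2π√(I/(mgd)) = 2π√(2.982/(6.06 × 9.80 × 0.496)) = 2.00 s.

2.00 s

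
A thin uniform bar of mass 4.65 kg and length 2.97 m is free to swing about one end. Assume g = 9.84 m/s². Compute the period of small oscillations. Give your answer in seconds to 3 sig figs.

2.82 s

For a physical pendulum T = 2π√(I/(mgd)), with d = 1.485 m from pivot to centre of mass.
I_cm = mL²/12 = 4.65 × 2.97²/12 = 3.418 kg·m²; I = I_cm + md² = 3.418 + 4.65 × 1.485² = 13.67 kg·m².
T = 2π√(13.67/(4.65 × 9.84 × 1.485)) = 2.82 s.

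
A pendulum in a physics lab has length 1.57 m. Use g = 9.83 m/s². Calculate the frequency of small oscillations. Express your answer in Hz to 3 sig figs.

0.398 Hz

T = 2π√(L/g) = 2π√(1.57/9.83) = 2.511 s, so f = 1/T = 0.398 Hz.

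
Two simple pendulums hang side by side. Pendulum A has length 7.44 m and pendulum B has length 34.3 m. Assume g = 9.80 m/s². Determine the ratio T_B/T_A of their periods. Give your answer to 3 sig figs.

2.15

T ∝ √L, so T_B/T_A = √(L_B/L_A) = √(34.3/7.44) = 2.15.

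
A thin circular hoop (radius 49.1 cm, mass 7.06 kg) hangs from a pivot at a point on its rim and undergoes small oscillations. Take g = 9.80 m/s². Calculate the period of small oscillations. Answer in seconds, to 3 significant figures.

I_cm = mr² = 1.702 kg·m². The pivot is at distance d = 0.491 m from the centre of mass.
By the parallel-axis theorem, I = I_cm + md² = 1.702 + 1.702 = 3.404 kg·m².
T = 2π√(I/(mgd)) = 2π√(3.404/(7.06 × 9.80 × 0.491)) = 1.99 s.

1.99 s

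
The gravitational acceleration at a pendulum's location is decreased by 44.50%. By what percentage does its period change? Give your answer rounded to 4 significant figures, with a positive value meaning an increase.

T ∝ 1/√g, so T'/T = 1/√(0.55500) = 1.3423.
Percentage change in T = (1.3423 − 1) × 100% = 34.23%.

34.23%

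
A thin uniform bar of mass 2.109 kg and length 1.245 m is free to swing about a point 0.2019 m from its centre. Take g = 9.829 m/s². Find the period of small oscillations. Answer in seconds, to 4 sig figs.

For a physical pendulum T = 2π√(I/(mgd)), with d = 0.20190 m from pivot to centre of mass.
I_cm = mL²/12 = 2.109 × 1.245²/12 = 0.27242 kg·m²; I = I_cm + md² = 0.27242 + 2.109 × 0.20190² = 0.35839 kg·m².
T = 2π√(0.35839/(2.109 × 9.829 × 0.20190)) = 1.839 s.

1.839 s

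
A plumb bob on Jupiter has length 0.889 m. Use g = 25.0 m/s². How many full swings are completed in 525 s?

T = 2π√(L/g) = 2π√(0.889/25.0) = 1.185 s.
Number of complete oscillations = ⌊525/1.185⌋ = ⌊443.1⌋ = 443.

443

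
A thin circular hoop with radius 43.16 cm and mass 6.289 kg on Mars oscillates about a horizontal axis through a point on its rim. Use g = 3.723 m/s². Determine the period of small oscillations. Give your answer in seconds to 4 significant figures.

I_cm = mr² = 1.1715 kg·m². The pivot is at distance d = 0.4316 m from the centre of mass.
By the parallel-axis theorem, I = I_cm + md² = 1.1715 + 1.1715 = 2.3430 kg·m².
T = 2π√(I/(mgd)) = 2π√(2.3430/(6.289 × 3.723 × 0.4316)) = 3.025 s.

3.025 s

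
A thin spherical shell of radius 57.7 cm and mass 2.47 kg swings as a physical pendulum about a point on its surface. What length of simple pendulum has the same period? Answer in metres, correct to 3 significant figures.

0.962 m

The equivalent simple-pendulum length is L_eq = I/(md), where I is about the pivot and d = 0.5770 m.
I_cm = (2/3)mR² = 0.5482 kg·m², so I = I_cm + md² = 0.5482 + 0.8223 = 1.371 kg·m².
L_eq = 1.371/(2.47 × 0.5770) = 0.962 m.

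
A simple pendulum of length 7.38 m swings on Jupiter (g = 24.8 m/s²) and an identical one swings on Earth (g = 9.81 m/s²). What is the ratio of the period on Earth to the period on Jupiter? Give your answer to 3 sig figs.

T ∝ 1/√g, so T₂/T₁ = √(g₁/g₂) = √(24.8/9.81) = 1.59.

1.59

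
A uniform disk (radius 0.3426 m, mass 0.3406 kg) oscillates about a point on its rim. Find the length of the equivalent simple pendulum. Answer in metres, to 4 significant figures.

The equivalent simple-pendulum length is L_eq = I/(md), where I is about the pivot and d = 0.34260 m.
I_cm = ½mR² = 0.019989 kg·m², so I = I_cm + md² = 0.019989 + 0.039978 = 0.059967 kg·m².
L_eq = 0.059967/(0.3406 × 0.34260) = 0.5139 m.

0.5139 m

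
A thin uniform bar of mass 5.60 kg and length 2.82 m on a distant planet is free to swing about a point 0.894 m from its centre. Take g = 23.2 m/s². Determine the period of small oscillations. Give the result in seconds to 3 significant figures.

1.67 s

For a physical pendulum T = 2π√(I/(mgd)), with d = 0.8940 m from pivot to centre of mass.
I_cm = mL²/12 = 5.60 × 2.82²/12 = 3.711 kg·m²; I = I_cm + md² = 3.711 + 5.60 × 0.8940² = 8.187 kg·m².
T = 2π√(8.187/(5.60 × 23.2 × 0.8940)) = 1.67 s.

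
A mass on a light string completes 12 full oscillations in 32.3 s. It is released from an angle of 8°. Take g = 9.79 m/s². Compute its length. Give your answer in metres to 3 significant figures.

T = 32.3/12 = 2.692 s.
From T = 2π√(L/g), L = gT²/(4π²) = 9.79 × 2.692²/(4π²) = 1.80 m.

1.80 m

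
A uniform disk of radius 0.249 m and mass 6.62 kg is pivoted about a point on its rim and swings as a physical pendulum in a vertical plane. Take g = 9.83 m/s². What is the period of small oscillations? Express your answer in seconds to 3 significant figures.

1.22 s

I_cm = ½mr² = 0.2052 kg·m². The pivot is at distance d = 0.249 m from the centre of mass.
By the parallel-axis theorem, I = I_cm + md² = 0.2052 + 0.4104 = 0.6157 kg·m².
T = 2π√(I/(mgd)) = 2π√(0.6157/(6.62 × 9.83 × 0.249)) = 1.22 s.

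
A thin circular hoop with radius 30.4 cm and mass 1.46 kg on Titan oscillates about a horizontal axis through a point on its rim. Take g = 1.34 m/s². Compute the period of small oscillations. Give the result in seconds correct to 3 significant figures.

4.23 s

I_cm = mr² = 0.1349 kg·m². The pivot is at distance d = 0.304 m from the centre of mass.
By the parallel-axis theorem, I = I_cm + md² = 0.1349 + 0.1349 = 0.2699 kg·m².
T = 2π√(I/(mgd)) = 2π√(0.2699/(1.46 × 1.34 × 0.304)) = 4.23 s.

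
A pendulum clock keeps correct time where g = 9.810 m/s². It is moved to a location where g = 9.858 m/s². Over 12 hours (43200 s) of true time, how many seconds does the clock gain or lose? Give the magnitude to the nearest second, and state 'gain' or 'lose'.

gain 106 s

The clock's period scales as T ∝ 1/√g, so T'/T = √(9.810/9.858) = 0.997562.
In 43200 s of true time the clock registers 43200/0.997562 = 43305.6 s, so it gains 106 s.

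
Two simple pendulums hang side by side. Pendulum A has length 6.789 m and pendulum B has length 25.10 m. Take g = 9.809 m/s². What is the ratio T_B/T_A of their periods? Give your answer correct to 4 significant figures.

1.923

T ∝ √L, so T_B/T_A = √(L_B/L_A) = √(25.10/6.789) = 1.923.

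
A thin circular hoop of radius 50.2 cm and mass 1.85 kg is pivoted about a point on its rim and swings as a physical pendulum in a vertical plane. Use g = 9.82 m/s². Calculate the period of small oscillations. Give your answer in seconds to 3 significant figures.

I_cm = mr² = 0.4662 kg·m². The pivot is at distance d = 0.502 m from the centre of mass.
By the parallel-axis theorem, I = I_cm + md² = 0.4662 + 0.4662 = 0.9324 kg·m².
T = 2π√(I/(mgd)) = 2π√(0.9324/(1.85 × 9.82 × 0.502)) = 2.01 s.

2.01 s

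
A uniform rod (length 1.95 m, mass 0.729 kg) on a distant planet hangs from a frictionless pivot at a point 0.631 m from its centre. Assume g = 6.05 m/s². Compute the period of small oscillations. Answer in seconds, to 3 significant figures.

For a physical pendulum T = 2π√(I/(mgd)), with d = 0.6310 m from pivot to centre of mass.
I_cm = mL²/12 = 0.729 × 1.95²/12 = 0.2310 kg·m²; I = I_cm + md² = 0.2310 + 0.729 × 0.6310² = 0.5213 kg·m².
T = 2π√(0.5213/(0.729 × 6.05 × 0.6310)) = 2.72 s.

2.72 s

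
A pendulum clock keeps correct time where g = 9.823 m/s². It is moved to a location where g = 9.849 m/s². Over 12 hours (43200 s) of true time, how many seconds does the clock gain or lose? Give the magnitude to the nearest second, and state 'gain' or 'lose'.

gain 57 s

The clock's period scales as T ∝ 1/√g, so T'/T = √(9.823/9.849) = 0.998679.
In 43200 s of true time the clock registers 43200/0.998679 = 43257.1 s, so it gains 57 s.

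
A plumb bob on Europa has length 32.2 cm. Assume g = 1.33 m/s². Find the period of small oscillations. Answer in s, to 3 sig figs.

3.09 s

T = 2π√(L/g) = 2π√(0.322/1.33) = 2π × 0.4920 = 3.09 s.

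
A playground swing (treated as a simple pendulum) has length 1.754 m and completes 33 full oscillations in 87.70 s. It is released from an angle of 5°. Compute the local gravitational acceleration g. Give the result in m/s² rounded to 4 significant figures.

T = 87.70/33 = 2.6576 s.
From T = 2π√(L/g), g = 4π²L/T² = 4π² × 1.754/2.6576² = 9.804 m/s².

9.804 m/s²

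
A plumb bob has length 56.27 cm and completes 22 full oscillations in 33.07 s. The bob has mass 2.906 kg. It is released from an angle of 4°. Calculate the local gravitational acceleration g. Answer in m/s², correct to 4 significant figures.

T = 33.07/22 = 1.5032 s.
From T = 2π√(L/g), g = 4π²L/T² = 4π² × 0.5627/1.5032² = 9.831 m/s².

9.831 m/s²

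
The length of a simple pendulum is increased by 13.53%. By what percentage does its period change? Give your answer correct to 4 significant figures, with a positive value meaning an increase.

T ∝ √L, so T'/T = √(1.1353) = 1.0655.
Percentage change in T = (1.0655 − 1) × 100% = 6.550%.

6.550%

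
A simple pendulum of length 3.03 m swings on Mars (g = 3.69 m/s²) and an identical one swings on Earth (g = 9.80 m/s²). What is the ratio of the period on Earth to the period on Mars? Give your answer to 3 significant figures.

T ∝ 1/√g, so T₂/T₁ = √(g₁/g₂) = √(3.69/9.80) = 0.614.

0.614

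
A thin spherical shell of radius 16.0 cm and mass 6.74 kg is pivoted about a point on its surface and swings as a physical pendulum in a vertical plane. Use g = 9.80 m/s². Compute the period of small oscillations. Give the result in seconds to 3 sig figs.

I_cm = (2/3)mr² = 0.1150 kg·m². The pivot is at distance d = 0.160 m from the centre of mass.
By the parallel-axis theorem, I = I_cm + md² = 0.1150 + 0.1725 = 0.2876 kg·m².
T = 2π√(I/(mgd)) = 2π√(0.2876/(6.74 × 9.80 × 0.160)) = 1.04 s.

1.04 s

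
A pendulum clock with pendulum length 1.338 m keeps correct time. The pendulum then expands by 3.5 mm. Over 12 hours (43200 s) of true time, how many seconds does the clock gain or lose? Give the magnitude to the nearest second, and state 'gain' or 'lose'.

lose 56 s

T ∝ √L, so T'/T = √(1.34150/1.338) = 1.00131.
In 43200 s of true time the clock registers 43200/1.00131 = 43143.6 s, so it loses 56 s.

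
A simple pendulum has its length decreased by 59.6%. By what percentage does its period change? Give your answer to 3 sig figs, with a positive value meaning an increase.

T ∝ √L, so T'/T = √(0.4040) = 0.6356.
Percentage change in T = (0.6356 − 1) × 100% = -36.4%.

-36.4%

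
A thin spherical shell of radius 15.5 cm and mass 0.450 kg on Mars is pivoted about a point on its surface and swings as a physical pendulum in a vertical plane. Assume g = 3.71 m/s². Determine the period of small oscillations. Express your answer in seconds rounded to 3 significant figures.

1.66 s

I_cm = (2/3)mr² = 0.007208 kg·m². The pivot is at distance d = 0.155 m from the centre of mass.
By the parallel-axis theorem, I = I_cm + md² = 0.007208 + 0.01081 = 0.01802 kg·m².
T = 2π√(I/(mgd)) = 2π√(0.01802/(0.450 × 3.71 × 0.155)) = 1.66 s.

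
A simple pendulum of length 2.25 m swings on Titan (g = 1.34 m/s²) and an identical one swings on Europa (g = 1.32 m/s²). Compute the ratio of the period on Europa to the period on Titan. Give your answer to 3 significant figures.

1.01

T ∝ 1/√g, so T₂/T₁ = √(g₁/g₂) = √(1.34/1.32) = 1.01.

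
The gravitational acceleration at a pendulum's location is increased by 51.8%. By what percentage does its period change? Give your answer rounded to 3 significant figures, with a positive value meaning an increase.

-18.8%

T ∝ 1/√g, so T'/T = 1/√(1.518) = 0.8116.
Percentage change in T = (0.8116 − 1) × 100% = -18.8%.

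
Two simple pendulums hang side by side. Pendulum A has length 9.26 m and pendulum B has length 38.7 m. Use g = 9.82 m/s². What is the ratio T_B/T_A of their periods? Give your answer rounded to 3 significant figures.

2.04

T ∝ √L, so T_B/T_A = √(L_B/L_A) = √(38.7/9.26) = 2.04.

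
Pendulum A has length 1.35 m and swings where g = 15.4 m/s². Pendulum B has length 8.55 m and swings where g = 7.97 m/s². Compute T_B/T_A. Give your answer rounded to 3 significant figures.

3.50

T = 2π√(L/g), so T_B/T_A = √((L_B/g_B)/(L_A/g_A)) = √((8.55/7.97)/(1.35/15.4)) = 3.50.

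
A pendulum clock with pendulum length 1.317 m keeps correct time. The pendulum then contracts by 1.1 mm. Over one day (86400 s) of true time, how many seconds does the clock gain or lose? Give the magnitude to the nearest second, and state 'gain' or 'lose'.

T ∝ √L, so T'/T = √(1.31590/1.317) = 0.999582.
In 86400 s of true time the clock registers 86400/0.999582 = 86436.1 s, so it gains 36 s.

gain 36 s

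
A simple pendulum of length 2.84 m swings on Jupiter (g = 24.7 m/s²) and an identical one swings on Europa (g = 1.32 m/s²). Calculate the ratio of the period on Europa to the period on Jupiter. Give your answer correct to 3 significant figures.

T ∝ 1/√g, so T₂/T₁ = √(g₁/g₂) = √(24.7/1.32) = 4.33.

4.33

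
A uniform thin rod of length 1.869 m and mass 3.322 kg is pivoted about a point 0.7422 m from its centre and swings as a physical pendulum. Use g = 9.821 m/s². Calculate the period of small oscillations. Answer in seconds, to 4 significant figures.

2.135 s

For a physical pendulum T = 2π√(I/(mgd)), with d = 0.74220 m from pivot to centre of mass.
I_cm = mL²/12 = 3.322 × 1.869²/12 = 0.96702 kg·m²; I = I_cm + md² = 0.96702 + 3.322 × 0.74220² = 2.7970 kg·m².
T = 2π√(2.7970/(3.322 × 9.821 × 0.74220)) = 2.135 s.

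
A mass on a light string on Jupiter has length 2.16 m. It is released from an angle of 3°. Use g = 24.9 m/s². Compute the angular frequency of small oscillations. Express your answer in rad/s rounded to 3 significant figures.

ω = √(g/L) = √(24.9/2.16) = 3.40 rad/s.

3.40 rad/s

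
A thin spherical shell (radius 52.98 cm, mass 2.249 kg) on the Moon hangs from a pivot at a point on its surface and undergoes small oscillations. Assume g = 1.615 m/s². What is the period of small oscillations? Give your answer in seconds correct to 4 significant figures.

4.646 s

I_cm = (2/3)mr² = 0.42084 kg·m². The pivot is at distance d = 0.5298 m from the centre of mass.
By the parallel-axis theorem, I = I_cm + md² = 0.42084 + 0.63127 = 1.0521 kg·m².
T = 2π√(I/(mgd)) = 2π√(1.0521/(2.249 × 1.615 × 0.5298)) = 4.646 s.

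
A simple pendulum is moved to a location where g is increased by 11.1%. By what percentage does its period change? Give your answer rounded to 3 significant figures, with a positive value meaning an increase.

-5.13%

T ∝ 1/√g, so T'/T = 1/√(1.111) = 0.9487.
Percentage change in T = (0.9487 − 1) × 100% = -5.13%.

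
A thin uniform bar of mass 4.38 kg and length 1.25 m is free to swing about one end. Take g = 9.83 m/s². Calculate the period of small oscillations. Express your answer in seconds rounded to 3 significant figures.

1.83 s

For a physical pendulum T = 2π√(I/(mgd)), with d = 0.6250 m from pivot to centre of mass.
I_cm = mL²/12 = 4.38 × 1.25²/12 = 0.5703 kg·m²; I = I_cm + md² = 0.5703 + 4.38 × 0.6250² = 2.281 kg·m².
T = 2π√(2.281/(4.38 × 9.83 × 0.6250)) = 1.83 s.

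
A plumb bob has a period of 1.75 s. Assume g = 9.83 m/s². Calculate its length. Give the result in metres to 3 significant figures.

0.763 m

From T = 2π√(L/g), L = gT²/(4π²) = 9.83 × 1.750²/(4π²) = 0.763 m.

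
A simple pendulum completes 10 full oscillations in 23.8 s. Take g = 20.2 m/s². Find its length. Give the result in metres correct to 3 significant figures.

T = 23.8/10 = 2.380 s.
From T = 2π√(L/g), L = gT²/(4π²) = 20.2 × 2.380²/(4π²) = 2.90 m.

2.90 m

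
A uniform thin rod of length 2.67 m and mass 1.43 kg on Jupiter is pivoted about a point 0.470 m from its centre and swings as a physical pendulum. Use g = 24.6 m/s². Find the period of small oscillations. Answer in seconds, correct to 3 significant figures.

1.67 s

For a physical pendulum T = 2π√(I/(mgd)), with d = 0.4700 m from pivot to centre of mass.
I_cm = mL²/12 = 1.43 × 2.67²/12 = 0.8495 kg·m²; I = I_cm + md² = 0.8495 + 1.43 × 0.4700² = 1.165 kg·m².
T = 2π√(1.165/(1.43 × 24.6 × 0.4700)) = 1.67 s.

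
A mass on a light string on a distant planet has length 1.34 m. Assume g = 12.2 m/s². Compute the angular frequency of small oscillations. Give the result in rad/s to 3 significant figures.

ω = √(g/L) = √(12.2/1.34) = 3.02 rad/s.

3.02 rad/s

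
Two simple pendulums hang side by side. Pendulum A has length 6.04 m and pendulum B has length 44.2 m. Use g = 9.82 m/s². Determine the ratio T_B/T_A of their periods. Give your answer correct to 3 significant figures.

2.71

T ∝ √L, so T_B/T_A = √(L_B/L_A) = √(44.2/6.04) = 2.71.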